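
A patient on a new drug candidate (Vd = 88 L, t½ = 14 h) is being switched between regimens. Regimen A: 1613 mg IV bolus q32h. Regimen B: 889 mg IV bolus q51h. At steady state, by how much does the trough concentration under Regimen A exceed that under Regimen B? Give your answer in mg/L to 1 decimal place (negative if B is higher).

Regimen A: f = (1/2)^(32/14) ≈ 0.2051; Cmin,ss = (1613/88)·f/(1−f) ≈ 4.729 mg/L.
Regimen B: f = (1/2)^(51/14) ≈ 0.0801; Cmin,ss = (889/88)·f/(1−f) ≈ 0.880 mg/L.
Difference ≈ 4.729 − 0.880 ≈ 3.849 mg/L.

3.8 mg/L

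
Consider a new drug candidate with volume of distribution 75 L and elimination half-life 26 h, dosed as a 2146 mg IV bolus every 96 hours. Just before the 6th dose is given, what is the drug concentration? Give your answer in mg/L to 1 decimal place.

2.4 mg/L

f = (1/2)^(τ/t½) = (1/2)^(96/26) ≈ 0.0774.
C₀ = D/Vd = 2146/75 ≈ 28.613 mg/L.
Before the 6th dose, 5 doses have been given. Superposition: Cmin = C₀·(f + f² + … + f^5).
≈ 28.613 × (0.0774 + 0.0060 + 0.0005 + 0.0000 + 0.0000) ≈ 28.613 × 0.0839 ≈ 2.401 mg/L.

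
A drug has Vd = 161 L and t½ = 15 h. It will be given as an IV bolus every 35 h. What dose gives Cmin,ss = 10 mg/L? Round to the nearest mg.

6504 mg

τ/t½ = 35/15 ≈ 2.3333, so f = (1/2)^(35/15) ≈ 0.198425.
Cmin,ss = (D/Vd)·f/(1−f), so D = Cmin,ss·Vd·(1−f)/f.
D = 10 × 161 × (1−f)/f ≈ 10 × 161 × 4.03969 ≈ 6503.90 mg.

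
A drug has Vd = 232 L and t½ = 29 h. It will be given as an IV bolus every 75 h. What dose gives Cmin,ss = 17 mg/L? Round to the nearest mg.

19740 mg

τ/t½ = 75/29 ≈ 2.5862, so f = (1/2)^(75/29) ≈ 0.166523.
Cmin,ss = (D/Vd)·f/(1−f), so D = Cmin,ss·Vd·(1−f)/f.
D = 17 × 232 × (1−f)/f ≈ 17 × 232 × 5.00518 ≈ 19740.43 mg.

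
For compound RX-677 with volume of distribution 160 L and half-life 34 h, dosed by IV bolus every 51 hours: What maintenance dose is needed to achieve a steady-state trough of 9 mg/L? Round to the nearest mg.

τ/t½ = 51/34 ≈ 1.5, so f = (1/2)^(51/34) ≈ 0.353553.
Cmin,ss = (D/Vd)·f/(1−f), so D = Cmin,ss·Vd·(1−f)/f.
D = 9 × 160 × (1−f)/f ≈ 9 × 160 × 1.82843 ≈ 2632.94 mg.

2633 mg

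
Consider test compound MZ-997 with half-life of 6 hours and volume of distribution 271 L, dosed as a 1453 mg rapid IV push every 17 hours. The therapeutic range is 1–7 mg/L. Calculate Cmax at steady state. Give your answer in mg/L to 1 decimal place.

6.2 mg/L

Over one 17-h interval, 17/6 ≈ 2.8333 half-lives elapse, leaving f ≈ 0.1403 of each dose.
At steady state, accumulation factor R = 1/(1 − e^(−kτ)) ≈ 1.1632.
Each bolus raises the concentration by D/Vd = 1453/271 ≈ 5.362 mg/L.
Steady-state peak Cmax,ss = C₀·R ≈ 5.362 × 1.1632 ≈ 6.237 mg/L.
Peak 6.2 mg/L vs MTC 7 mg/L: below toxic threshold.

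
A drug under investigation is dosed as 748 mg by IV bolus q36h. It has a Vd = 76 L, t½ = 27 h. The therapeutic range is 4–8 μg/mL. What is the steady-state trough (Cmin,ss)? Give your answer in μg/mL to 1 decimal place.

Over one 36-h interval, 36/27 ≈ 1.3333 half-lives elapse, leaving f ≈ 0.3969 of each dose.
Single-dose peak C₀ = D/Vd = 748/76 ≈ 9.842 μg/mL.
Steady-state trough Cmin,ss = C₀·f/(1−f) ≈ 9.842 × 0.3969/0.6031 ≈ 6.477 μg/mL.
Trough 6.5 μg/mL vs MEC 4 μg/mL: adequate.

6.5 μg/mL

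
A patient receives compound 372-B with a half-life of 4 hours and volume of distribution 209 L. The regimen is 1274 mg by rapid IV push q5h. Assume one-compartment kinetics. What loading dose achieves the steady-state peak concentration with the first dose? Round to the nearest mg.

2198 mg

f = (1/2)^(5/4) ≈ 0.420448; accumulation ratio R = 1/(1−f) ≈ 1.72547.
Loading dose to hit Cmax,ss on first dose: D_load = D_maint·R ≈ 1274 × 1.72547 ≈ 2198.25 mg.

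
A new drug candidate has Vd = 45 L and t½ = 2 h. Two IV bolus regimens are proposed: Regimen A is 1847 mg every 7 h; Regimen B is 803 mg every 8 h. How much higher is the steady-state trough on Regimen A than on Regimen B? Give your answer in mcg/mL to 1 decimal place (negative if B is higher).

2.8 mcg/mL

Regimen A: f = (1/2)^(7/2) ≈ 0.0884; Cmin,ss = (1847/45)·f/(1−f) ≈ 3.980 mcg/mL.
Regimen B: f = (1/2)^(8/2) ≈ 0.0625; Cmin,ss = (803/45)·f/(1−f) ≈ 1.190 mcg/mL.
Difference ≈ 3.980 − 1.190 ≈ 2.790 mcg/mL.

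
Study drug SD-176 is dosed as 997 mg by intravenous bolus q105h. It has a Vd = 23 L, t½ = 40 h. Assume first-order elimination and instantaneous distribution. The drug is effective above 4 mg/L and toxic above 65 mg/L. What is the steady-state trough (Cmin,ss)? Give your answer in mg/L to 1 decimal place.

8.4 mg/L

Over one 105-h interval, 105/40 ≈ 2.625 half-lives elapse, leaving f ≈ 0.1621 of each dose.
Accumulation ratio R = 1/(1 − f) ≈ 1/0.8379 ≈ 1.1935.
Single-dose peak C₀ = D/Vd = 997/23 ≈ 43.348 mg/L.
Cmax,ss = C₀/(1 − f) ≈ 43.348/0.8379 ≈ 51.734 mg/L.
Steady-state trough Cmin,ss = Cmax,ss·f ≈ 51.734 × 0.1621 ≈ 8.386 mg/L.
Trough 8.4 mg/L vs MEC 4 mg/L: adequate.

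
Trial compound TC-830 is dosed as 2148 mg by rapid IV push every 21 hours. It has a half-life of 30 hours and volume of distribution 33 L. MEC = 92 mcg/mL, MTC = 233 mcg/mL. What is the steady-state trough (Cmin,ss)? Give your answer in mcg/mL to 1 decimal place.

τ/t½ = 21/30 ≈ 0.7, so fraction remaining f = (1/2)^(21/30) ≈ 0.6156.
At steady state, accumulation factor R = 1/(1 − e^(−kτ)) ≈ 2.6015.
Each bolus raises the concentration by D/Vd = 2148/33 ≈ 65.091 mcg/mL.
Cmax,ss = C₀/(1 − f) ≈ 65.091/0.3844 ≈ 169.331 mcg/mL.
Steady-state trough Cmin,ss = Cmax,ss·f ≈ 169.331 × 0.6156 ≈ 104.240 mcg/mL.
Trough 104.2 mcg/mL vs MEC 92 mcg/mL: adequate.

104.2 mcg/mL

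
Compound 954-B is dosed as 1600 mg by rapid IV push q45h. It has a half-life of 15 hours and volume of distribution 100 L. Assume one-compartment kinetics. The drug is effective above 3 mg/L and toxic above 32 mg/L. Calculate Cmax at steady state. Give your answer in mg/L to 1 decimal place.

18.3 mg/L

τ = 45 h = 3 half-lives, so f = (1/2)^3 = 0.125.
At steady state, R = 1/(1 − 0.125) = 8/7.
Single-dose peak C₀ = D/Vd = 1600/100 = 16 mg/L.
Steady-state peak Cmax,ss = C₀·R = 16 × 8/7 ≈ 18.286 mg/L.
Peak 18.3 mg/L vs MTC 32 mg/L: below toxic threshold.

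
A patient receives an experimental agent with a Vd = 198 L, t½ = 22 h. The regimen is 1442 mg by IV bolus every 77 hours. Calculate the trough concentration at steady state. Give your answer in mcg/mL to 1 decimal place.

Over one 77-h interval, 77/22 ≈ 3.5 half-lives elapse, leaving f ≈ 0.0884 of each dose.
Accumulation ratio R = 1/(1 − f) ≈ 1/0.9116 ≈ 1.0970.
Each bolus raises the concentration by D/Vd = 1442/198 ≈ 7.283 mcg/mL.
Steady-state peak Cmax,ss = C₀·R ≈ 7.283 × 1.0970 ≈ 7.989 mcg/mL.
Steady-state trough Cmin,ss = Cmax,ss·f ≈ 7.989 × 0.0884 ≈ 0.706 mcg/mL.

0.7 mcg/mL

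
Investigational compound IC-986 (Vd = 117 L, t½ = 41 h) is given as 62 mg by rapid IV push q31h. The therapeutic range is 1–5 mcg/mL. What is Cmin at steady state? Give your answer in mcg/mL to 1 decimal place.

0.8 mcg/mL

τ/t½ = 31/41 ≈ 0.7561, so fraction remaining f = (1/2)^(31/41) ≈ 0.5921.
Each bolus raises the concentration by D/Vd = 62/117 ≈ 0.530 mcg/mL.
Steady-state trough Cmin,ss = C₀·f/(1−f) ≈ 0.530 × 0.5921/0.4079 ≈ 0.769 mcg/mL.
Trough 0.8 mcg/mL vs MEC 1 mcg/mL: subtherapeutic.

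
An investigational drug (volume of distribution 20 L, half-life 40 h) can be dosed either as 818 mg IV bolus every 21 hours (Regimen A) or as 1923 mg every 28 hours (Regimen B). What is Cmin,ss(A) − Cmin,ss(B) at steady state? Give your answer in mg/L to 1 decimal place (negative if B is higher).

Regimen A: f = (1/2)^(21/40) ≈ 0.6950; Cmin,ss = (818/20)·f/(1−f) ≈ 93.198 mg/L.
Regimen B: f = (1/2)^(28/40) ≈ 0.6156; Cmin,ss = (1923/20)·f/(1−f) ≈ 153.980 mg/L.
Difference ≈ 93.198 − 153.980 ≈ -60.782 mg/L.

-60.8 mg/L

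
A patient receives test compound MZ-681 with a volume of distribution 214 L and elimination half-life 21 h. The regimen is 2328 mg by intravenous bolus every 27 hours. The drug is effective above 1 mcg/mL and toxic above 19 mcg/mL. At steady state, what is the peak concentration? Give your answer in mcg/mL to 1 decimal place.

k = ln2/t½ = ln2/21 ≈ 0.033007 h⁻¹; fraction remaining f = e^(−kτ) = e^(−0.033007×27) ≈ 0.4102.
At steady state, accumulation factor R = 1/(1 − e^(−kτ)) ≈ 1.6955.
Each bolus raises the concentration by D/Vd = 2328/214 ≈ 10.879 mcg/mL.
Cmax,ss = C₀/(1 − f) ≈ 10.879/0.5898 ≈ 18.445 mcg/mL.
Peak 18.4 mcg/mL vs MTC 19 mcg/mL: below toxic threshold.

18.4 mcg/mL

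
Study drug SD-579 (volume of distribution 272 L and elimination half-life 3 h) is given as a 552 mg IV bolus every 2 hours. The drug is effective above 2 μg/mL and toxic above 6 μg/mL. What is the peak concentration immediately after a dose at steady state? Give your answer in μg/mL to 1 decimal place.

5.5 μg/mL

Over one 2-h interval, 2/3 ≈ 0.66667 half-lives elapse, leaving f ≈ 0.6300 of each dose.
At steady state, accumulation factor R = 1/(1 − e^(−kτ)) ≈ 2.7027.
Single-dose peak C₀ = D/Vd = 552/272 ≈ 2.029 μg/mL.
Steady-state peak Cmax,ss = C₀·R ≈ 2.029 × 2.7027 ≈ 5.484 μg/mL.
Peak 5.5 μg/mL vs MTC 6 μg/mL: below toxic threshold.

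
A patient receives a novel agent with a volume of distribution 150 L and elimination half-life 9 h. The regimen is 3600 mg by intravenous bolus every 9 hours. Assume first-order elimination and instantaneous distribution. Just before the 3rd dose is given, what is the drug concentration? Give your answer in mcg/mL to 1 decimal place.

18.0 mcg/mL

f = (1/2)^(τ/t½) = (1/2)^(9/9) ≈ 0.5000.
C₀ = D/Vd = 3600/150 ≈ 24.000 mcg/mL.
Before the 3rd dose, 2 doses have been given. Superposition: Cmin = C₀·(f + f²).
≈ 24.000 × (0.5000 + 0.2500) ≈ 24.000 × 0.7500 ≈ 18.000 mcg/mL.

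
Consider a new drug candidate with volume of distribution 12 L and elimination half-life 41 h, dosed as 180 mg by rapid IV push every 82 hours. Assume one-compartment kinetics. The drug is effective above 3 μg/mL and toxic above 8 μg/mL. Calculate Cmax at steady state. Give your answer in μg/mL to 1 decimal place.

20.0 μg/mL

τ = 82 h = 2 half-lives, so f = (1/2)^2 = 0.25.
Accumulation ratio R = 1/(1 − f) = 1/0.75 = 4/3.
Single-dose peak C₀ = D/Vd = 180/12 = 15 μg/mL.
Steady-state peak Cmax,ss = C₀·R = 15 × 4/3 ≈ 20.000 μg/mL.
Peak 20.0 μg/mL vs MTC 8 μg/mL: exceeds toxic threshold.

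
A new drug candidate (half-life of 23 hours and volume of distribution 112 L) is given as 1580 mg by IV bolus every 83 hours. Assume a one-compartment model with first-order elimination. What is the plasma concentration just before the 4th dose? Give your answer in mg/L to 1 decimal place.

f = (1/2)^(τ/t½) = (1/2)^(83/23) ≈ 0.0820.
C₀ = D/Vd = 1580/112 ≈ 14.107 mg/L.
Before the 4th dose, 3 doses have been given. Superposition: Cmin = C₀·(f + f² + … + f^3).
≈ 14.107 × (0.0820 + 0.0067 + 0.0006) ≈ 14.107 × 0.0893 ≈ 1.260 mg/L.

1.3 mg/L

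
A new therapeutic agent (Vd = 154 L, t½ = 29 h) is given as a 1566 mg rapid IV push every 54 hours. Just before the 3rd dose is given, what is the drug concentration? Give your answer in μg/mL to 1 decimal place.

f = (1/2)^(τ/t½) = (1/2)^(54/29) ≈ 0.2751.
C₀ = D/Vd = 1566/154 ≈ 10.169 μg/mL.
Before the 3rd dose, 2 doses have been given. Superposition: Cmin = C₀·(f + f²).
≈ 10.169 × (0.2751 + 0.0757) ≈ 10.169 × 0.3508 ≈ 3.567 μg/mL.

3.6 μg/mL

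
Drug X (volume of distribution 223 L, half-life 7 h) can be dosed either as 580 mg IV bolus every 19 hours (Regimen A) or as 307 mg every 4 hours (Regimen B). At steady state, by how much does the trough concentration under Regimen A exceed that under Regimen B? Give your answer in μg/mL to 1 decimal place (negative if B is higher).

Regimen A: f = (1/2)^(19/7) ≈ 0.1524; Cmin,ss = (580/223)·f/(1−f) ≈ 0.468 μg/mL.
Regimen B: f = (1/2)^(4/7) ≈ 0.6730; Cmin,ss = (307/223)·f/(1−f) ≈ 2.833 μg/mL.
Difference ≈ 0.468 − 2.833 ≈ -2.365 μg/mL.

-2.4 μg/mL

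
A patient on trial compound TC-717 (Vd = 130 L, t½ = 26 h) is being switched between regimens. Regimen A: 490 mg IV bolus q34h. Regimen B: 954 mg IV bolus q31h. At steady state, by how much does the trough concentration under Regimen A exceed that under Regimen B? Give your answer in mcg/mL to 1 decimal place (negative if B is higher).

Regimen A: f = (1/2)^(34/26) ≈ 0.4040; Cmin,ss = (490/130)·f/(1−f) ≈ 2.555 mcg/mL.
Regimen B: f = (1/2)^(31/26) ≈ 0.4376; Cmin,ss = (954/130)·f/(1−f) ≈ 5.710 mcg/mL.
Difference ≈ 2.555 − 5.710 ≈ -3.155 mcg/mL.

-3.2 mcg/mL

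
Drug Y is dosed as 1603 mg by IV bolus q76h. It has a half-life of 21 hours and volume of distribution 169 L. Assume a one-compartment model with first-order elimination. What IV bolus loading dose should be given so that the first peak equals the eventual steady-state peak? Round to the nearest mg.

1745 mg

f = (1/2)^(76/21) ≈ 0.081388; accumulation ratio R = 1/(1−f) ≈ 1.08860.
Loading dose to hit Cmax,ss on first dose: D_load = D_maint·R ≈ 1603 × 1.08860 ≈ 1745.03 mg.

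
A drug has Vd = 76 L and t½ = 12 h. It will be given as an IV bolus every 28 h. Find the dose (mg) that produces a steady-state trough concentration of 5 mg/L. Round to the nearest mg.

τ/t½ = 28/12 ≈ 2.3333, so f = (1/2)^(28/12) ≈ 0.198425.
Cmin,ss = (D/Vd)·f/(1−f), so D = Cmin,ss·Vd·(1−f)/f.
D = 5 × 76 × (1−f)/f ≈ 5 × 76 × 4.03969 ≈ 1535.08 mg.

1535 mg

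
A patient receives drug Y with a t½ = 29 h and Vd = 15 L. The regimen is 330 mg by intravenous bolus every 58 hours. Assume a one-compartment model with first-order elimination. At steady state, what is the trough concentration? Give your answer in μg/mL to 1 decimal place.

7.3 μg/mL

τ = 58 h = 2 half-lives, so f = (1/2)^2 = 0.25.
Accumulation ratio R = 1/(1 − f) = 1/0.75 = 4/3.
Single-dose peak C₀ = D/Vd = 330/15 = 22 μg/mL.
Steady-state peak Cmax,ss = C₀·R = 22 × 4/3 ≈ 29.333 μg/mL.
Steady-state trough Cmin,ss = Cmax,ss·f ≈ 29.333 × 0.25 ≈ 7.333 μg/mL.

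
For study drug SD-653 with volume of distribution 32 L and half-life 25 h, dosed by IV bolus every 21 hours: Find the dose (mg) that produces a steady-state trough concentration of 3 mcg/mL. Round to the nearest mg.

τ/t½ = 21/25 ≈ 0.84, so f = (1/2)^(21/25) ≈ 0.558644.
Cmin,ss = (D/Vd)·f/(1−f), so D = Cmin,ss·Vd·(1−f)/f.
D = 3 × 32 × (1−f)/f ≈ 3 × 32 × 0.79005 ≈ 75.84 mg.

76 mg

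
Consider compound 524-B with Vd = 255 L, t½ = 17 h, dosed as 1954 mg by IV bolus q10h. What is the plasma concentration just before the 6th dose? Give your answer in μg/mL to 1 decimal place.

f = (1/2)^(τ/t½) = (1/2)^(10/17) ≈ 0.6652.
C₀ = D/Vd = 1954/255 ≈ 7.663 μg/mL.
Before the 6th dose, 5 doses have been given. Superposition: Cmin = C₀·(f + f² + … + f^5).
≈ 7.663 × (0.6652 + 0.4425 + 0.2943 + 0.1958 + 0.1302) ≈ 7.663 × 1.7280 ≈ 13.242 μg/mL.

13.2 μg/mL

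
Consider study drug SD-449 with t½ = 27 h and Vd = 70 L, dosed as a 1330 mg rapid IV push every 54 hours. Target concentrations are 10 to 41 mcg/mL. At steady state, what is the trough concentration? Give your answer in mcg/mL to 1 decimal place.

τ = 54 h = 2 half-lives, so f = (1/2)^2 = 0.25.
At steady state, R = 1/(1 − 0.25) = 4/3.
Single-dose peak C₀ = D/Vd = 1330/70 = 19 mcg/mL.
Steady-state peak Cmax,ss = C₀·R = 19 × 4/3 ≈ 25.333 mcg/mL.
Steady-state trough Cmin,ss = Cmax,ss·f ≈ 25.333 × 0.25 ≈ 6.333 mcg/mL.
Trough 6.3 mcg/mL vs MEC 10 mcg/mL: subtherapeutic.

6.3 mcg/mL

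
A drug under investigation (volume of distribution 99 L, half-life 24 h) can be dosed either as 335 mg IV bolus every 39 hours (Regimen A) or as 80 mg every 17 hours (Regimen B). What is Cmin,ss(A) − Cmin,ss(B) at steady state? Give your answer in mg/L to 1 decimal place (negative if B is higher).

0.3 mg/L

Regimen A: f = (1/2)^(39/24) ≈ 0.3242; Cmin,ss = (335/99)·f/(1−f) ≈ 1.623 mg/L.
Regimen B: f = (1/2)^(17/24) ≈ 0.6120; Cmin,ss = (80/99)·f/(1−f) ≈ 1.275 mg/L.
Difference ≈ 1.623 − 1.275 ≈ 0.348 mg/L.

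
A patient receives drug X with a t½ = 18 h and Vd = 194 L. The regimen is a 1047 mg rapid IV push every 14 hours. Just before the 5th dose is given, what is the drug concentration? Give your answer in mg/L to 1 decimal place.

6.7 mg/L

f = (1/2)^(τ/t½) = (1/2)^(14/18) ≈ 0.5833.
C₀ = D/Vd = 1047/194 ≈ 5.397 mg/L.
Before the 5th dose, 4 doses have been given. Superposition: Cmin = C₀·(f + f² + … + f^4).
≈ 5.397 × (0.5833 + 0.3402 + 0.1985 + 0.1158) ≈ 5.397 × 1.2378 ≈ 6.680 mg/L.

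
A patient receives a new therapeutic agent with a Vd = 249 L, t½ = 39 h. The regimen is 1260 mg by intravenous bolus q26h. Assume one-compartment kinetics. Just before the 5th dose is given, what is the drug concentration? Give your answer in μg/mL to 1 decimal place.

f = (1/2)^(τ/t½) = (1/2)^(26/39) ≈ 0.6300.
C₀ = D/Vd = 1260/249 ≈ 5.060 μg/mL.
Before the 5th dose, 4 doses have been given. Superposition: Cmin = C₀·(f + f² + … + f^4).
≈ 5.060 × (0.6300 + 0.3969 + 0.2500 + 0.1575) ≈ 5.060 × 1.4344 ≈ 7.258 μg/mL.

7.3 μg/mL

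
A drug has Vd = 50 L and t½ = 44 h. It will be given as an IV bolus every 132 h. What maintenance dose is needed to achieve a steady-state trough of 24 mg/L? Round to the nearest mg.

τ/t½ = 132/44 ≈ 3, so f = (1/2)^(132/44) ≈ 0.125000.
Cmin,ss = (D/Vd)·f/(1−f), so D = Cmin,ss·Vd·(1−f)/f.
D = 24 × 50 × (1−f)/f ≈ 24 × 50 × 7.00000 ≈ 8400.00 mg.

8400 mg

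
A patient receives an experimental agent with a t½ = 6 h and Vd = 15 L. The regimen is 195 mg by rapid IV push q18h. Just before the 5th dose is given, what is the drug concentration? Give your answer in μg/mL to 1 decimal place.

f = (1/2)^(τ/t½) = (1/2)^(18/6) ≈ 0.1250.
C₀ = D/Vd = 195/15 ≈ 13.000 μg/mL.
Before the 5th dose, 4 doses have been given. Superposition: Cmin = C₀·(f + f² + … + f^4).
≈ 13.000 × (0.1250 + 0.0156 + 0.0020 + 0.0002) ≈ 13.000 × 0.1428 ≈ 1.856 μg/mL.

1.9 μg/mL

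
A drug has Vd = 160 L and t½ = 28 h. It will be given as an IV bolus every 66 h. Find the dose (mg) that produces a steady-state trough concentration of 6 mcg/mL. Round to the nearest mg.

τ/t½ = 66/28 ≈ 2.3571, so f = (1/2)^(66/28) ≈ 0.195177.
Cmin,ss = (D/Vd)·f/(1−f), so D = Cmin,ss·Vd·(1−f)/f.
D = 6 × 160 × (1−f)/f ≈ 6 × 160 × 4.12355 ≈ 3958.61 mg.

3959 mg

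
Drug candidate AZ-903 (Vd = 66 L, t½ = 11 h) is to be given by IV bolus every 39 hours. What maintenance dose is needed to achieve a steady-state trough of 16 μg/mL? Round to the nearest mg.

τ/t½ = 39/11 ≈ 3.5455, so f = (1/2)^(39/11) ≈ 0.085647.
Cmin,ss = (D/Vd)·f/(1−f), so D = Cmin,ss·Vd·(1−f)/f.
D = 16 × 66 × (1−f)/f ≈ 16 × 66 × 10.67583 ≈ 11273.68 mg.

11274 mg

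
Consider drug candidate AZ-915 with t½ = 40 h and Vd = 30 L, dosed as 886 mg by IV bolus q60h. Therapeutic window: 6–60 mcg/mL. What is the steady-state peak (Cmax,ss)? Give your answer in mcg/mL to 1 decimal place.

τ/t½ = 60/40 ≈ 1.5, so fraction remaining f = (1/2)^(60/40) ≈ 0.3536.
Accumulation ratio R = 1/(1 − f) ≈ 1/0.6464 ≈ 1.5470.
Each bolus raises the concentration by D/Vd = 886/30 ≈ 29.533 mcg/mL.
Cmax,ss = C₀/(1 − f) ≈ 29.533/0.6464 ≈ 45.688 mcg/mL.
Peak 45.7 mcg/mL vs MTC 60 mcg/mL: below toxic threshold.

45.7 mcg/mL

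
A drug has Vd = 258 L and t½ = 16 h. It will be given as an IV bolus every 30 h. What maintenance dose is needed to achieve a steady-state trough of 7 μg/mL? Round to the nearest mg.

τ/t½ = 30/16 ≈ 1.875, so f = (1/2)^(30/16) ≈ 0.272627.
Cmin,ss = (D/Vd)·f/(1−f), so D = Cmin,ss·Vd·(1−f)/f.
D = 7 × 258 × (1−f)/f ≈ 7 × 258 × 2.66802 ≈ 4818.44 mg.

4818 mg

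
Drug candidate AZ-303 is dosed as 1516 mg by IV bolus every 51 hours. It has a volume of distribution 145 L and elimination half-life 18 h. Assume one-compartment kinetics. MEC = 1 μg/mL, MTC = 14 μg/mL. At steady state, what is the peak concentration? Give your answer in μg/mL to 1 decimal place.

12.2 μg/mL

Over one 51-h interval, 51/18 ≈ 2.8333 half-lives elapse, leaving f ≈ 0.1403 of each dose.
At steady state, accumulation factor R = 1/(1 − e^(−kτ)) ≈ 1.1632.
Single-dose peak C₀ = D/Vd = 1516/145 ≈ 10.455 μg/mL.
Steady-state peak Cmax,ss = C₀·R ≈ 10.455 × 1.1632 ≈ 12.161 μg/mL.
Peak 12.2 μg/mL vs MTC 14 μg/mL: below toxic threshold.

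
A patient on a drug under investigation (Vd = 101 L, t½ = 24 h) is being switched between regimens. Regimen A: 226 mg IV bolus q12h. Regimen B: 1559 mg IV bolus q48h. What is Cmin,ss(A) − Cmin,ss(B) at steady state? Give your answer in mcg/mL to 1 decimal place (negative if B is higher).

0.3 mcg/mL

Regimen A: f = (1/2)^(12/24) ≈ 0.7071; Cmin,ss = (226/101)·f/(1−f) ≈ 5.402 mcg/mL.
Regimen B: f = (1/2)^(48/24) ≈ 0.2500; Cmin,ss = (1559/101)·f/(1−f) ≈ 5.145 mcg/mL.
Difference ≈ 5.402 − 5.145 ≈ 0.257 mcg/mL.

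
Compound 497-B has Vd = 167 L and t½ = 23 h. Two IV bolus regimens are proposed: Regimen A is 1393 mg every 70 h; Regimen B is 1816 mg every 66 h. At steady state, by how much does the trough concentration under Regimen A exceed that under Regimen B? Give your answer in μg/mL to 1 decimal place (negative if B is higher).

Regimen A: f = (1/2)^(70/23) ≈ 0.1213; Cmin,ss = (1393/167)·f/(1−f) ≈ 1.151 μg/mL.
Regimen B: f = (1/2)^(66/23) ≈ 0.1368; Cmin,ss = (1816/167)·f/(1−f) ≈ 1.723 μg/mL.
Difference ≈ 1.151 − 1.723 ≈ -0.572 μg/mL.

-0.6 μg/mL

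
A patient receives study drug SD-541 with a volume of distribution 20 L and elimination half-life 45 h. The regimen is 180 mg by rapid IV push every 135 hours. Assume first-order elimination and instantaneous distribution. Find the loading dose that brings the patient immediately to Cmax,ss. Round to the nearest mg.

f = (1/2)^(135/45) ≈ 0.125000; accumulation ratio R = 1/(1−f) ≈ 1.14286.
Loading dose to hit Cmax,ss on first dose: D_load = D_maint·R ≈ 180 × 1.14286 ≈ 205.71 mg.

206 mg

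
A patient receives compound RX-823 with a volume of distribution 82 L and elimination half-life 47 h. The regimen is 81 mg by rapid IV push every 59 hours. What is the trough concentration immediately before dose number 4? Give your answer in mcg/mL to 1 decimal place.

f = (1/2)^(τ/t½) = (1/2)^(59/47) ≈ 0.4189.
C₀ = D/Vd = 81/82 ≈ 0.988 mcg/mL.
Before the 4th dose, 3 doses have been given. Superposition: Cmin = C₀·(f + f² + … + f^3).
≈ 0.988 × (0.4189 + 0.1755 + 0.0735) ≈ 0.988 × 0.6679 ≈ 0.660 mcg/mL.

0.7 mcg/mL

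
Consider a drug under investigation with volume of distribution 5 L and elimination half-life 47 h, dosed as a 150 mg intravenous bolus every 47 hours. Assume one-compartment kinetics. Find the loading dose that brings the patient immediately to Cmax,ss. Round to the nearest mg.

f = (1/2)^(47/47) ≈ 0.500000; accumulation ratio R = 1/(1−f) ≈ 2.00000.
Loading dose to hit Cmax,ss on first dose: D_load = D_maint·R ≈ 150 × 2.00000 ≈ 300.00 mg.

300 mg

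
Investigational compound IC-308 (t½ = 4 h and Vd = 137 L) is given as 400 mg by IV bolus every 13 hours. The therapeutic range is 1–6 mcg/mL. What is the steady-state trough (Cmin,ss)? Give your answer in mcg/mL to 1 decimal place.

0.3 mcg/mL

τ/t½ = 13/4 ≈ 3.25, so fraction remaining f = (1/2)^(13/4) ≈ 0.1051.
Accumulation ratio R = 1/(1 − f) ≈ 1/0.8949 ≈ 1.1174.
Each bolus raises the concentration by D/Vd = 400/137 ≈ 2.920 mcg/mL.
Steady-state peak Cmax,ss = C₀·R ≈ 2.920 × 1.1174 ≈ 3.263 mcg/mL.
One interval later, Cmin,ss = Cmax,ss·e^(−kτ) ≈ 3.263 × 0.1051 ≈ 0.343 mcg/mL.
Trough 0.3 mcg/mL vs MEC 1 mcg/mL: subtherapeutic.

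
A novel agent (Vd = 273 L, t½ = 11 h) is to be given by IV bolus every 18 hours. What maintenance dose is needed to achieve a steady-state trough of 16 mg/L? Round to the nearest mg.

9211 mg

τ/t½ = 18/11 ≈ 1.6364, so f = (1/2)^(18/11) ≈ 0.321666.
Cmin,ss = (D/Vd)·f/(1−f), so D = Cmin,ss·Vd·(1−f)/f.
D = 16 × 273 × (1−f)/f ≈ 16 × 273 × 2.10881 ≈ 9211.28 mg.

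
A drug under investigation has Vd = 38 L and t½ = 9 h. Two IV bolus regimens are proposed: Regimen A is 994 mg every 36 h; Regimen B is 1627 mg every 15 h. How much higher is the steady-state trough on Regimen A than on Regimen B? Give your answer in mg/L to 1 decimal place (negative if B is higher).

Regimen A: f = (1/2)^(36/9) ≈ 0.0625; Cmin,ss = (994/38)·f/(1−f) ≈ 1.744 mg/L.
Regimen B: f = (1/2)^(15/9) ≈ 0.3150; Cmin,ss = (1627/38)·f/(1−f) ≈ 19.689 mg/L.
Difference ≈ 1.744 − 19.689 ≈ -17.945 mg/L.

-17.9 mg/L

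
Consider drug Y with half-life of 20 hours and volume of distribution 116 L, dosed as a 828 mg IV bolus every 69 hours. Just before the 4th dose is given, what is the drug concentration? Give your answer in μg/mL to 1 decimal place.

f = (1/2)^(τ/t½) = (1/2)^(69/20) ≈ 0.0915.
C₀ = D/Vd = 828/116 ≈ 7.138 μg/mL.
Before the 4th dose, 3 doses have been given. Superposition: Cmin = C₀·(f + f² + … + f^3).
≈ 7.138 × (0.0915 + 0.0084 + 0.0008) ≈ 7.138 × 0.1007 ≈ 0.719 μg/mL.

0.7 μg/mL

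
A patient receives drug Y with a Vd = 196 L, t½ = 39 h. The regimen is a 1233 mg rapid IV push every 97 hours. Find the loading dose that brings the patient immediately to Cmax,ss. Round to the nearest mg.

f = (1/2)^(97/39) ≈ 0.178355; accumulation ratio R = 1/(1−f) ≈ 1.21707.
Loading dose to hit Cmax,ss on first dose: D_load = D_maint·R ≈ 1233 × 1.21707 ≈ 1500.65 mg.

1501 mg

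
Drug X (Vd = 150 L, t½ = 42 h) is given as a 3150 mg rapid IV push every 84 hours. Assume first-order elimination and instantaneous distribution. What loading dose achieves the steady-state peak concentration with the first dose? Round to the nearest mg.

f = (1/2)^(84/42) ≈ 0.250000; accumulation ratio R = 1/(1−f) ≈ 1.33333.
Loading dose to hit Cmax,ss on first dose: D_load = D_maint·R ≈ 3150 × 1.33333 ≈ 4199.99 mg.

4200 mg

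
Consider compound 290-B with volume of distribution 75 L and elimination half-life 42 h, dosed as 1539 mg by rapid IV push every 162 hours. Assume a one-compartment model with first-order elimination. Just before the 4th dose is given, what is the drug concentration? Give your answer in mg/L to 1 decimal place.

f = (1/2)^(τ/t½) = (1/2)^(162/42) ≈ 0.0690.
C₀ = D/Vd = 1539/75 ≈ 20.520 mg/L.
Before the 4th dose, 3 doses have been given. Superposition: Cmin = C₀·(f + f² + … + f^3).
≈ 20.520 × (0.0690 + 0.0048 + 0.0003) ≈ 20.520 × 0.0741 ≈ 1.521 mg/L.

1.5 mg/L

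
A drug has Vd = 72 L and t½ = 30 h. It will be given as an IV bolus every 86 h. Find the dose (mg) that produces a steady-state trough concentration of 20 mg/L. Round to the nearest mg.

9063 mg

τ/t½ = 86/30 ≈ 2.8667, so f = (1/2)^(86/30) ≈ 0.137103.
Cmin,ss = (D/Vd)·f/(1−f), so D = Cmin,ss·Vd·(1−f)/f.
D = 20 × 72 × (1−f)/f ≈ 20 × 72 × 6.29379 ≈ 9063.06 mg.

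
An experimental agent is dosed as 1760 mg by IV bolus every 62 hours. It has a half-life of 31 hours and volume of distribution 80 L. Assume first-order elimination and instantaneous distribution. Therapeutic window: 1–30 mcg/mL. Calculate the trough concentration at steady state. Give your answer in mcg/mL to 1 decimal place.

The dosing interval is 2 half-lives, so f = 2^(−2) = 0.25.
Accumulation ratio R = 1/(1 − f) = 1/0.75 = 4/3.
Single-dose peak C₀ = D/Vd = 1760/80 = 22 mcg/mL.
Steady-state peak Cmax,ss = C₀·R = 22 × 4/3 ≈ 29.333 mcg/mL.
Steady-state trough Cmin,ss = Cmax,ss·f ≈ 29.333 × 0.25 ≈ 7.333 mcg/mL.
Trough 7.3 mcg/mL vs MEC 1 mcg/mL: adequate.

7.3 mcg/mL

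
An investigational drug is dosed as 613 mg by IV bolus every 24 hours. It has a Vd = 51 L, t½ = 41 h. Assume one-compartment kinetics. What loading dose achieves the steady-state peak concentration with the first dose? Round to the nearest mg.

1838 mg

f = (1/2)^(24/41) ≈ 0.666480; accumulation ratio R = 1/(1−f) ≈ 2.99832.
Loading dose to hit Cmax,ss on first dose: D_load = D_maint·R ≈ 613 × 2.99832 ≈ 1837.97 mg.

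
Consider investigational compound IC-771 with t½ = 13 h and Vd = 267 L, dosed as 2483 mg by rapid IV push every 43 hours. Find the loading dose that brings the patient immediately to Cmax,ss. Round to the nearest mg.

2762 mg

f = (1/2)^(43/13) ≈ 0.100992; accumulation ratio R = 1/(1−f) ≈ 1.11234.
Loading dose to hit Cmax,ss on first dose: D_load = D_maint·R ≈ 2483 × 1.11234 ≈ 2761.94 mg.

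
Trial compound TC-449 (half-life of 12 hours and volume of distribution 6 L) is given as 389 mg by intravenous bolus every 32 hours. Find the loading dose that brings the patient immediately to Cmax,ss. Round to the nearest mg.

462 mg

f = (1/2)^(32/12) ≈ 0.157490; accumulation ratio R = 1/(1−f) ≈ 1.18693.
Loading dose to hit Cmax,ss on first dose: D_load = D_maint·R ≈ 389 × 1.18693 ≈ 461.72 mg.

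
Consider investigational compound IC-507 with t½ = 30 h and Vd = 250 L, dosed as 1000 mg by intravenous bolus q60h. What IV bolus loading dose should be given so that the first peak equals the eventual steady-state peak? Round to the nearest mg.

f = (1/2)^(60/30) ≈ 0.250000; accumulation ratio R = 1/(1−f) ≈ 1.33333.
Loading dose to hit Cmax,ss on first dose: D_load = D_maint·R ≈ 1000 × 1.33333 ≈ 1333.33 mg.

1333 mg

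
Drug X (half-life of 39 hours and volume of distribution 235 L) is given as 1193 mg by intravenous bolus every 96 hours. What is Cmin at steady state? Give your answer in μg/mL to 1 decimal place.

Over one 96-h interval, 96/39 ≈ 2.4615 half-lives elapse, leaving f ≈ 0.1816 of each dose.
At steady state, accumulation factor R = 1/(1 − e^(−kτ)) ≈ 1.2219.
Single-dose peak C₀ = D/Vd = 1193/235 ≈ 5.077 μg/mL.
Cmax,ss = C₀/(1 − f) ≈ 5.077/0.8184 ≈ 6.204 μg/mL.
One interval later, Cmin,ss = Cmax,ss·e^(−kτ) ≈ 6.204 × 0.1816 ≈ 1.127 μg/mL.

1.1 μg/mL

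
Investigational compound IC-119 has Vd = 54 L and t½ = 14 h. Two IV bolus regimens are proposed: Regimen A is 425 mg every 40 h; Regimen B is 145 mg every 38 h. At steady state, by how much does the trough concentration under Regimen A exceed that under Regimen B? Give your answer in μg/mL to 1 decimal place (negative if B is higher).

0.8 μg/mL

Regimen A: f = (1/2)^(40/14) ≈ 0.1380; Cmin,ss = (425/54)·f/(1−f) ≈ 1.260 μg/mL.
Regimen B: f = (1/2)^(38/14) ≈ 0.1524; Cmin,ss = (145/54)·f/(1−f) ≈ 0.483 μg/mL.
Difference ≈ 1.260 − 0.483 ≈ 0.777 μg/mL.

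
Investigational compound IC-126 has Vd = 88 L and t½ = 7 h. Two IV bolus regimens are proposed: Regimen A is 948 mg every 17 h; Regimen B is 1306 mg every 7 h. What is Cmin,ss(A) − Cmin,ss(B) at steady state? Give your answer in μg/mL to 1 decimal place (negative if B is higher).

Regimen A: f = (1/2)^(17/7) ≈ 0.1857; Cmin,ss = (948/88)·f/(1−f) ≈ 2.457 μg/mL.
Regimen B: f = (1/2)^(7/7) ≈ 0.5000; Cmin,ss = (1306/88)·f/(1−f) ≈ 14.841 μg/mL.
Difference ≈ 2.457 − 14.841 ≈ -12.384 μg/mL.

-12.4 μg/mL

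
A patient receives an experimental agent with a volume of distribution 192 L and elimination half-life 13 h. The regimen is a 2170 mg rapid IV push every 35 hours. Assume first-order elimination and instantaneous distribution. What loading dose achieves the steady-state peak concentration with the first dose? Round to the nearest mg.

f = (1/2)^(35/13) ≈ 0.154716; accumulation ratio R = 1/(1−f) ≈ 1.18303.
Loading dose to hit Cmax,ss on first dose: D_load = D_maint·R ≈ 2170 × 1.18303 ≈ 2567.18 mg.

2567 mg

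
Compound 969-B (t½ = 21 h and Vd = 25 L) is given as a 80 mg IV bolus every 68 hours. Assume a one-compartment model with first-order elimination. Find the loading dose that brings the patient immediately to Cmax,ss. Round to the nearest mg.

89 mg

f = (1/2)^(68/21) ≈ 0.105983; accumulation ratio R = 1/(1−f) ≈ 1.11855.
Loading dose to hit Cmax,ss on first dose: D_load = D_maint·R ≈ 80 × 1.11855 ≈ 89.48 mg.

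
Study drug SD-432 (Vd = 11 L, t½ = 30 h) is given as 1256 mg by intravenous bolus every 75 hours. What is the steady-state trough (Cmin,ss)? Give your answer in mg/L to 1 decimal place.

24.5 mg/L

Over one 75-h interval, 75/30 ≈ 2.5 half-lives elapse, leaving f ≈ 0.1768 of each dose.
At steady state, accumulation factor R = 1/(1 − e^(−kτ)) ≈ 1.2148.
Each bolus raises the concentration by D/Vd = 1256/11 ≈ 114.182 mg/L.
Cmax,ss = C₀/(1 − f) ≈ 114.182/0.8232 ≈ 138.705 mg/L.
One interval later, Cmin,ss = Cmax,ss·e^(−kτ) ≈ 138.705 × 0.1768 ≈ 24.523 mg/L.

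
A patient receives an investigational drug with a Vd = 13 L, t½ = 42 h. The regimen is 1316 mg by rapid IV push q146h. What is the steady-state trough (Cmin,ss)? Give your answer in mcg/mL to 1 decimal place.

10.0 mcg/mL

k = ln2/t½ = ln2/42 ≈ 0.016504 h⁻¹; fraction remaining f = e^(−kτ) = e^(−0.016504×146) ≈ 0.0899.
At steady state, accumulation factor R = 1/(1 − e^(−kτ)) ≈ 1.0988.
Single-dose peak C₀ = D/Vd = 1316/13 ≈ 101.231 mcg/mL.
Cmax,ss = C₀/(1 − f) ≈ 101.231/0.9101 ≈ 111.231 mcg/mL.
Steady-state trough Cmin,ss = Cmax,ss·f ≈ 111.231 × 0.0899 ≈ 10.000 mcg/mL.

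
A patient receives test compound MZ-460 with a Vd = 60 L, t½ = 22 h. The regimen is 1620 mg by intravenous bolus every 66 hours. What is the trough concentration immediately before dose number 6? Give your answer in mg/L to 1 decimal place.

3.9 mg/L

f = (1/2)^(τ/t½) = (1/2)^(66/22) ≈ 0.1250.
C₀ = D/Vd = 1620/60 ≈ 27.000 mg/L.
Before the 6th dose, 5 doses have been given. Superposition: Cmin = C₀·(f + f² + … + f^5).
≈ 27.000 × (0.1250 + 0.0156 + 0.0020 + 0.0002 + 0.0000) ≈ 27.000 × 0.1428 ≈ 3.856 mg/L.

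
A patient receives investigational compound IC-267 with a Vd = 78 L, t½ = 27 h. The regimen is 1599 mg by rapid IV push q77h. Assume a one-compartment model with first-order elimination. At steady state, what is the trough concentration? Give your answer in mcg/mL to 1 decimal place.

k = ln2/t½ = ln2/27 ≈ 0.025672 h⁻¹; fraction remaining f = e^(−kτ) = e^(−0.025672×77) ≈ 0.1385.
At steady state, accumulation factor R = 1/(1 − e^(−kτ)) ≈ 1.1608.
Each bolus raises the concentration by D/Vd = 1599/78 ≈ 20.500 mcg/mL.
Cmax,ss = C₀/(1 − f) ≈ 20.500/0.8615 ≈ 23.796 mcg/mL.
One interval later, Cmin,ss = Cmax,ss·e^(−kτ) ≈ 23.796 × 0.1385 ≈ 3.296 mcg/mL.

3.3 mcg/mL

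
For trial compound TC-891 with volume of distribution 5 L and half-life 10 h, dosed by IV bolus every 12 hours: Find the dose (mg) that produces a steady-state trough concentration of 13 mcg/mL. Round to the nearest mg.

τ/t½ = 12/10 ≈ 1.2, so f = (1/2)^(12/10) ≈ 0.435275.
Cmin,ss = (D/Vd)·f/(1−f), so D = Cmin,ss·Vd·(1−f)/f.
D = 13 × 5 × (1−f)/f ≈ 13 × 5 × 1.29740 ≈ 84.33 mg.

84 mg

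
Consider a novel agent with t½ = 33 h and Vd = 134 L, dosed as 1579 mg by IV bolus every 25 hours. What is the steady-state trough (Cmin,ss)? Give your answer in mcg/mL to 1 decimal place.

τ/t½ = 25/33 ≈ 0.75758, so fraction remaining f = (1/2)^(25/33) ≈ 0.5915.
Accumulation ratio R = 1/(1 − f) ≈ 1/0.4085 ≈ 2.4480.
Each bolus raises the concentration by D/Vd = 1579/134 ≈ 11.784 mcg/mL.
Cmax,ss = C₀/(1 − f) ≈ 11.784/0.4085 ≈ 28.847 mcg/mL.
One interval later, Cmin,ss = Cmax,ss·e^(−kτ) ≈ 28.847 × 0.5915 ≈ 17.063 mcg/mL.

17.1 mcg/mL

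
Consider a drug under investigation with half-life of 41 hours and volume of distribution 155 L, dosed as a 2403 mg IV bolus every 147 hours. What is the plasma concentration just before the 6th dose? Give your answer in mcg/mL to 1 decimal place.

1.4 mcg/mL

f = (1/2)^(τ/t½) = (1/2)^(147/41) ≈ 0.0833.
C₀ = D/Vd = 2403/155 ≈ 15.503 mcg/mL.
Before the 6th dose, 5 doses have been given. Superposition: Cmin = C₀·(f + f² + … + f^5).
≈ 15.503 × (0.0833 + 0.0069 + 0.0006 + 0.0000 + 0.0000) ≈ 15.503 × 0.0908 ≈ 1.408 mcg/mL.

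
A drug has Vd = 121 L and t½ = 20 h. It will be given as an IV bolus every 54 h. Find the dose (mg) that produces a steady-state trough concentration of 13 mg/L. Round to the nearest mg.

τ/t½ = 54/20 ≈ 2.7, so f = (1/2)^(54/20) ≈ 0.153893.
Cmin,ss = (D/Vd)·f/(1−f), so D = Cmin,ss·Vd·(1−f)/f.
D = 13 × 121 × (1−f)/f ≈ 13 × 121 × 5.49802 ≈ 8648.39 mg.

8648 mg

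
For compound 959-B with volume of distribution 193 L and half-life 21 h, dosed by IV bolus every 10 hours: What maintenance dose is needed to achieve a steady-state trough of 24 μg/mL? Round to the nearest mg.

τ/t½ = 10/21 ≈ 0.47619, so f = (1/2)^(10/21) ≈ 0.718873.
Cmin,ss = (D/Vd)·f/(1−f), so D = Cmin,ss·Vd·(1−f)/f.
D = 24 × 193 × (1−f)/f ≈ 24 × 193 × 0.39107 ≈ 1811.44 mg.

1811 mg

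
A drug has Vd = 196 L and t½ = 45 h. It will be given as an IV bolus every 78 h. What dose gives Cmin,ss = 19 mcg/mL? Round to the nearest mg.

τ/t½ = 78/45 ≈ 1.7333, so f = (1/2)^(78/45) ≈ 0.300756.
Cmin,ss = (D/Vd)·f/(1−f), so D = Cmin,ss·Vd·(1−f)/f.
D = 19 × 196 × (1−f)/f ≈ 19 × 196 × 2.32495 ≈ 8658.11 mg.

8658 mg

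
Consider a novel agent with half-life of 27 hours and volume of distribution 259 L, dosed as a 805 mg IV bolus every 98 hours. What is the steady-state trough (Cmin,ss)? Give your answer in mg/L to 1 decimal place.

k = ln2/t½ = ln2/27 ≈ 0.025672 h⁻¹; fraction remaining f = e^(−kτ) = e^(−0.025672×98) ≈ 0.0808.
At steady state, accumulation factor R = 1/(1 − e^(−kτ)) ≈ 1.0879.
Each bolus raises the concentration by D/Vd = 805/259 ≈ 3.108 mg/L.
Steady-state peak Cmax,ss = C₀·R ≈ 3.108 × 1.0879 ≈ 3.381 mg/L.
Steady-state trough Cmin,ss = Cmax,ss·f ≈ 3.381 × 0.0808 ≈ 0.273 mg/L.

0.3 mg/L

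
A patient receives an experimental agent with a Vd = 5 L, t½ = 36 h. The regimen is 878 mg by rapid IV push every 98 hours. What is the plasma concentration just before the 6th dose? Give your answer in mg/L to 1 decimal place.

31.4 mg/L

f = (1/2)^(τ/t½) = (1/2)^(98/36) ≈ 0.1515.
C₀ = D/Vd = 878/5 ≈ 175.600 mg/L.
Before the 6th dose, 5 doses have been given. Superposition: Cmin = C₀·(f + f² + … + f^5).
≈ 175.600 × (0.1515 + 0.0230 + 0.0035 + 0.0005 + 0.0001) ≈ 175.600 × 0.1786 ≈ 31.362 mg/L.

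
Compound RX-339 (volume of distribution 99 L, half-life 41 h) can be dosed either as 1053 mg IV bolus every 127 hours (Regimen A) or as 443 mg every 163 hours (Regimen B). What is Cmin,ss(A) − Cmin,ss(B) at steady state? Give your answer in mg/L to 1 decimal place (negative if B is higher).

Regimen A: f = (1/2)^(127/41) ≈ 0.1168; Cmin,ss = (1053/99)·f/(1−f) ≈ 1.407 mg/L.
Regimen B: f = (1/2)^(163/41) ≈ 0.0636; Cmin,ss = (443/99)·f/(1−f) ≈ 0.304 mg/L.
Difference ≈ 1.407 − 0.304 ≈ 1.103 mg/L.

1.1 mg/L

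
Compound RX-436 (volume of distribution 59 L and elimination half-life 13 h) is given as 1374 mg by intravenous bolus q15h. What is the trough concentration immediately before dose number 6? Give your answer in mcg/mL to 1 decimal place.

f = (1/2)^(τ/t½) = (1/2)^(15/13) ≈ 0.4494.
C₀ = D/Vd = 1374/59 ≈ 23.288 mcg/mL.
Before the 6th dose, 5 doses have been given. Superposition: Cmin = C₀·(f + f² + … + f^5).
≈ 23.288 × (0.4494 + 0.2020 + 0.0908 + 0.0408 + 0.0183) ≈ 23.288 × 0.8013 ≈ 18.661 mcg/mL.

18.7 mcg/mL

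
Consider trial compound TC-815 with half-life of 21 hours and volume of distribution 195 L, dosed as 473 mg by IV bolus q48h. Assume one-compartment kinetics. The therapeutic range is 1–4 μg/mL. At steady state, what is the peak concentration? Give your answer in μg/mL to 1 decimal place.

3.1 μg/mL

τ/t½ = 48/21 ≈ 2.2857, so fraction remaining f = (1/2)^(48/21) ≈ 0.2051.
At steady state, accumulation factor R = 1/(1 − e^(−kτ)) ≈ 1.2580.
Single-dose peak C₀ = D/Vd = 473/195 ≈ 2.426 μg/mL.
Cmax,ss = C₀/(1 − f) ≈ 2.426/0.7949 ≈ 3.052 μg/mL.
Peak 3.1 μg/mL vs MTC 4 μg/mL: below toxic threshold.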